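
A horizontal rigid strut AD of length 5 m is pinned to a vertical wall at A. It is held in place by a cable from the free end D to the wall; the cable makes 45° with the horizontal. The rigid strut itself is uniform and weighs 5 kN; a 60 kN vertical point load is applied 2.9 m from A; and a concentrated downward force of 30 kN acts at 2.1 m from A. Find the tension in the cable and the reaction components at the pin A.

T = 70.57 kN, A_x = 49.90 kN, A_y = 45.10 kN

ΣM about A: T·sin45°·5 − 5·2.5 − 60·2.9 − 30·2.1 = 0 → T = 249.5/(5·0.707107) = 70.5692 ≈ 70.57 kN.
ΣF_x = 0: A_x − T·cos45° = 0 → A_x = 70.5692 × 0.707107 = 49.90 kN.
ΣF_y = 0: A_y + T·sin45° − 5 − 60 − 30 = 0 → A_y = 95 − 70.5692 × 0.707107 = 45.10 kN.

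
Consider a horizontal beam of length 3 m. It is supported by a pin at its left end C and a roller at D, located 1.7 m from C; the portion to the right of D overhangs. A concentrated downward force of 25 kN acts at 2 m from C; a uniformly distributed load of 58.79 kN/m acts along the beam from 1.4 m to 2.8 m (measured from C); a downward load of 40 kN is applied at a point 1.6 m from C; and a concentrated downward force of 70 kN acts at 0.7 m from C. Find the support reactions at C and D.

Resultant of the distributed load: 58.79 × 1.4 = 82.306 kN at 2.1 m from C.
Moments about C: D_y·1.7 − 25·2 − (58.79·1.4)·2.1 − 40·1.6 − 70·0.7 = 0 → D_y = 335.8426/1.7 = 197.554 ≈ 197.6 kN.
ΣF_y = 0: C_y + 197.554 − 25 − 58.79·1.4 − 40 − 70 = 0 → C_y = 19.75 kN.
ΣF_x = 0: no horizontal applied forces, so C_x = 0.

C_x = 0, C_y = 19.75 kN, D_y = 197.6 kN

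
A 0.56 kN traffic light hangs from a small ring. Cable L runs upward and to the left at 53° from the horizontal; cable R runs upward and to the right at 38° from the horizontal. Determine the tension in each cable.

T_L = 0.4414 kN, T_R = 0.3371 kN

ΣF_x = 0: −T_L·cos53° + T_R·cos38° = 0 → T_R = 0.763714·T_L.
ΣF_y = 0: T_L·sin53° + T_R·sin38° = 0.56.
Substitute: T_L·(0.798636 + 0.763714·0.615661) = 0.56 → T_L = 0.441353 ≈ 0.4414 kN.
Then T_R = 0.763714 × 0.441353 = 0.3371 kN.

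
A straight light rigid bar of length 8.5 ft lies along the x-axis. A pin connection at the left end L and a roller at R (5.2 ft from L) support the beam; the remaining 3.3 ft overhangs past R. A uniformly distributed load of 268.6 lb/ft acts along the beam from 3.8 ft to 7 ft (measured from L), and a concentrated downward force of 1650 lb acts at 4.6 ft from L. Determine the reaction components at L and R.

Resultant of the distributed load: 268.6 × 3.2 = 859.52 lb at 5.4 ft from L.
Moments about L: R_y·5.2 − (268.6·3.2)·5.4 − 1650·4.6 = 0 → R_y = 12231.408/5.2 = 2352.19 ≈ 2352 lb.
ΣF_y = 0: L_y + 2352.19 − 268.6·3.2 − 1650 = 0 → L_y = 157.3 lb.
ΣF_x = 0: no horizontal applied forces, so L_x = 0.

L_x = 0, L_y = 157.3 lb, R_y = 2352 lb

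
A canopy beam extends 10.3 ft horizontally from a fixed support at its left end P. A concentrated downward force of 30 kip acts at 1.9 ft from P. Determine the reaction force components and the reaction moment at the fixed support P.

ΣF_x = 0: P_x = 0.
ΣF_y = 0: P_y − 30 = 0 → P_y = 30.00 kip.
ΣM about P: M_P − 30·1.9 = 0 → M_P = 57.00 kip·ft.

P_x = 0, P_y = 30.00 kip, M_P = 57.00 kip·ft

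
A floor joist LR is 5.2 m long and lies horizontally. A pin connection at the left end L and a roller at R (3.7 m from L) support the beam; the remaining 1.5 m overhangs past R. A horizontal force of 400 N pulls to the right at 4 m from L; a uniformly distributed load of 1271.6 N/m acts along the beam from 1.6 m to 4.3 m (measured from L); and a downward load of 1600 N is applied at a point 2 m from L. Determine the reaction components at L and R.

Resultant of the distributed load: 1271.6 × 2.7 = 3433.32 N at 2.95 m from L.
Taking moments about L: R_y·3.7 − (1271.6·2.7)·2.95 − 1600·2 = 0 → R_y = 13328.294/3.7 = 3602.24 ≈ 3602 N.
ΣF_y = 0: L_y + 3602.24 − 1271.6·2.7 − 1600 = 0 → L_y = 1431 N.
ΣF_x = 0: L_x + 400 = 0 → L_x = -400.0 N.

L_x = -400.0 N, L_y = 1431 N, R_y = 3602 N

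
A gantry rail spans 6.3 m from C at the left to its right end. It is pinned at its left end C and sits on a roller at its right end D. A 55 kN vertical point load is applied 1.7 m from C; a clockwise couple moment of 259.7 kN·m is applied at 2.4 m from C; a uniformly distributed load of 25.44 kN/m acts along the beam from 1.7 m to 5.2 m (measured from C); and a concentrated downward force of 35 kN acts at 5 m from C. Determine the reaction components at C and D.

Resultant of the distributed load: 25.44 × 3.5 = 89.04 kN at 3.45 m from C.
ΣM about C: D_y·6.3 − 55·1.7 − 259.7 − (25.44·3.5)·3.45 − 35·5 = 0 → D_y = 835.388/6.3 = 132.601 ≈ 132.6 kN.
ΣF_y = 0: C_y + 132.601 − 55 − 25.44·3.5 − 35 = 0 → C_y = 46.44 kN.
ΣF_x = 0: no horizontal applied forces, so C_x = 0.

C_x = 0, C_y = 46.44 kN, D_y = 132.6 kN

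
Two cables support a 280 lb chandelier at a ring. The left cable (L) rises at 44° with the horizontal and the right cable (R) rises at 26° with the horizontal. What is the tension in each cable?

ΣF_x = 0: −T_L·cos44° + T_R·cos26° = 0 → T_R = 0.800339·T_L.
ΣF_y = 0: T_L·sin44° + T_R·sin26° = 280.
Substitute: T_L·(0.694658 + 0.800339·0.438371) = 280 → T_L = 267.814 ≈ 267.8 lb.
Then T_R = 0.800339 × 267.814 = 214.3 lb.

T_L = 267.8 lb, T_R = 214.3 lb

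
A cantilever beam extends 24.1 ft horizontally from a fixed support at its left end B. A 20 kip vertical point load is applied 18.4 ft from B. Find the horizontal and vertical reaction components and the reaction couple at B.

B_x = 0, B_y = 20.00 kip, M_B = 368.0 kip·ft

ΣF_x = 0: B_x = 0.
ΣF_y = 0: B_y − 20 = 0 → B_y = 20.00 kip.
ΣM about B: M_B − 20·18.4 = 0 → M_B = 368.0 kip·ft.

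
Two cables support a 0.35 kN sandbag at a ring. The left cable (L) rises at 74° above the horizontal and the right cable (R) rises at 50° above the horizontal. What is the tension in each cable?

ΣF_x = 0: −T_L·cos74° + T_R·cos50° = 0 → T_R = 0.428816·T_L.
ΣF_y = 0: T_L·sin74° + T_R·sin50° = 0.35.
Substitute: T_L·(0.961262 + 0.428816·0.766044) = 0.35 → T_L = 0.27137 ≈ 0.2714 kN.
Then T_R = 0.428816 × 0.27137 = 0.1164 kN.

T_L = 0.2714 kN, T_R = 0.1164 kN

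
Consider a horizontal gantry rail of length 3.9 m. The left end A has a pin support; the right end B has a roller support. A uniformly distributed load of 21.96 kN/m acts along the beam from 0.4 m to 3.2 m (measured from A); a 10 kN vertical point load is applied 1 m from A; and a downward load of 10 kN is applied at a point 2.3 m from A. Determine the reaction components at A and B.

Resultant of the distributed load: 21.96 × 2.8 = 61.488 kN at 1.8 m from A.
Taking moments about A: B_y·3.9 − (21.96·2.8)·1.8 − 10·1 − 10·2.3 = 0 → B_y = 143.6784/3.9 = 36.8406 ≈ 36.84 kN.
ΣF_y = 0: A_y + 36.8406 − 21.96·2.8 − 10 − 10 = 0 → A_y = 44.65 kN.
ΣF_x = 0: no horizontal applied forces, so A_x = 0.

A_x = 0, A_y = 44.65 kN, B_y = 36.84 kN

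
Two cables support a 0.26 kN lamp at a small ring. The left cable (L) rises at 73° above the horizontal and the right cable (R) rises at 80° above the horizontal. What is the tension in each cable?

T_L = 0.09945 kN, T_R = 0.1674 kN

ΣF_x = 0: −T_L·cos73° + T_R·cos80° = 0 → T_R = 1.6837·T_L.
ΣF_y = 0: T_L·sin73° + T_R·sin80° = 0.26.
Substitute: T_L·(0.956305 + 1.6837·0.984808) = 0.26 → T_L = 0.0994482 ≈ 0.09945 kN.
Then T_R = 1.6837 × 0.0994482 = 0.1674 kN.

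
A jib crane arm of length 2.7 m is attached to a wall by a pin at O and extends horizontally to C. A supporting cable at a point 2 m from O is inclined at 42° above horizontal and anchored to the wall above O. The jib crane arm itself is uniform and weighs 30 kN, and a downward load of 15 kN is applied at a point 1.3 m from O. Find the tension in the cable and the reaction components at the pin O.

ΣM about O: T·sin42°·2 − 30·1.35 − 15·1.3 = 0 → T = 60/(2·0.669131) = 44.8343 ≈ 44.83 kN.
ΣF_x = 0: O_x − T·cos42° = 0 → O_x = 44.8343 × 0.743145 = 33.32 kN.
ΣF_y = 0: O_y + T·sin42° − 30 − 15 = 0 → O_y = 45 − 44.8343 × 0.669131 = 15.00 kN.

T = 44.83 kN, O_x = 33.32 kN, O_y = 15.00 kN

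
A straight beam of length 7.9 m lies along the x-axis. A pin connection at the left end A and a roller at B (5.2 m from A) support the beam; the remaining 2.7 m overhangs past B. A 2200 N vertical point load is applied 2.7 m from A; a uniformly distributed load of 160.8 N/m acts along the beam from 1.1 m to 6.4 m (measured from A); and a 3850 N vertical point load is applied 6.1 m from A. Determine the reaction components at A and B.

A_x = 0, A_y = 629.0 N, B_y = 6273 N

Resultant of the distributed load: 160.8 × 5.3 = 852.24 N at 3.75 m from A.
Moments about A: B_y·5.2 − 2200·2.7 − (160.8·5.3)·3.75 − 3850·6.1 = 0 → B_y = 32620.9/5.2 = 6273.25 ≈ 6273 N.
ΣF_y = 0: A_y + 6273.25 − 2200 − 160.8·5.3 − 3850 = 0 → A_y = 629.0 N.
ΣF_x = 0: no horizontal applied forces, so A_x = 0.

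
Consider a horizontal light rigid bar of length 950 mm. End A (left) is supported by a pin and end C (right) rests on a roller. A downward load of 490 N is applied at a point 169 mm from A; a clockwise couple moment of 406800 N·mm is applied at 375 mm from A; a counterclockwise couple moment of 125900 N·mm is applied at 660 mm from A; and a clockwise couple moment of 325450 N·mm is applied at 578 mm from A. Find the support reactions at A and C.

ΣM about A: C_y·950 − 490·169 − 406800 + 125900 − 325450 = 0 → C_y = 689160/950 = 725.432 ≈ 725.4 N.
ΣF_y = 0: A_y + 725.432 − 490 = 0 → A_y = -235.4 N.
ΣF_x = 0: no horizontal applied forces, so A_x = 0.

A_x = 0, A_y = -235.4 N, C_y = 725.4 N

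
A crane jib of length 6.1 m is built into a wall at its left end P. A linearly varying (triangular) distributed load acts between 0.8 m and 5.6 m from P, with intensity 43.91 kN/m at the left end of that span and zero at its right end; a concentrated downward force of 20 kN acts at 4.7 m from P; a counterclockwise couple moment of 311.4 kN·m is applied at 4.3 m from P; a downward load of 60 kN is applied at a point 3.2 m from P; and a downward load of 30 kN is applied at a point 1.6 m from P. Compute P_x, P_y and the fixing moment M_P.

P_x = 0, P_y = 215.4 kN, M_P = 275.5 kN·m

Resultant of the triangular load: ½ × 43.91 × 4.8 = 105.384 kN, acting at 2.4 m from P (one-third of the span from the peak).
ΣF_x = 0: P_x = 0.
ΣF_y = 0: P_y − ½·43.91·4.8 − 20 − 60 − 30 = 0 → P_y = 215.4 kN.
ΣM about P: M_P − (½·43.91·4.8)·2.4 − 20·4.7 + 311.4 − 60·3.2 − 30·1.6 = 0 → M_P = 275.5 kN·m.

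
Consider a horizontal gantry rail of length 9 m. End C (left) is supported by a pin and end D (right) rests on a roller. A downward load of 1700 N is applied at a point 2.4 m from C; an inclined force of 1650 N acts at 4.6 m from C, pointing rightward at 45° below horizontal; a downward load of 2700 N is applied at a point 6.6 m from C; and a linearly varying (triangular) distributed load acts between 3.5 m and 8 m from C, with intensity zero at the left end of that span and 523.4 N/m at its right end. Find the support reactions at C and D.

C_x = -1167 N, C_y = 2864 N, D_y = 3880 N

Resultant of the triangular load: ½ × 523.4 × 4.5 = 1177.65 N, acting at 6.5 m from C (one-third of the span from the peak).
Moments about C: D_y·9 − 1700·2.4 − 1650·sin45°·4.6 − 2700·6.6 − (½·523.4·4.5)·6.5 = 0 → D_y = 34921.7/9 = 3880.19 ≈ 3880 N.
ΣF_y = 0: C_y + 3880.19 − 1700 − 1650·sin45° − 2700 − ½·523.4·4.5 = 0 → C_y = 2864 N.
ΣF_x = 0: C_x + 1650·cos45° = 0 → C_x = -1167 N.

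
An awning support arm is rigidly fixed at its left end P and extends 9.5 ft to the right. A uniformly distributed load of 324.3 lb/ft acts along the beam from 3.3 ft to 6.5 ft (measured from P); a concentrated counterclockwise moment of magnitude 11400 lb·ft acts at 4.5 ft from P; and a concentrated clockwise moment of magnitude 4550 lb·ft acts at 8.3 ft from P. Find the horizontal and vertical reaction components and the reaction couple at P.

Resultant of the distributed load: 324.3 × 3.2 = 1037.76 lb at 4.9 ft from P.
ΣF_x = 0: P_x = 0.
ΣF_y = 0: P_y − 324.3·3.2 = 0 → P_y = 1038 lb.
ΣM about P: M_P − (324.3·3.2)·4.9 + 11400 − 4550 = 0 → M_P = -1765 lb·ft.

P_x = 0, P_y = 1038 lb, M_P = -1765 lb·ft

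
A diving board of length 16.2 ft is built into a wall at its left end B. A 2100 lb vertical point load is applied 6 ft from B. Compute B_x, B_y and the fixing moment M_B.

ΣF_x = 0: B_x = 0.
ΣF_y = 0: B_y − 2100 = 0 → B_y = 2100 lb.
ΣM about B: M_B − 2100·6 = 0 → M_B = 12600 lb·ft.

B_x = 0, B_y = 2100 lb, M_B = 12600 lb·ft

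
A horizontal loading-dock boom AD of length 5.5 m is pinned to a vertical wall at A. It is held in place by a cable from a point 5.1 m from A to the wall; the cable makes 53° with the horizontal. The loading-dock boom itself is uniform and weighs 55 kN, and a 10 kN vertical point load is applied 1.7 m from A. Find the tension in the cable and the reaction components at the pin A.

ΣM about A: T·sin53°·5.1 − 55·2.75 − 10·1.7 = 0 → T = 168.25/(5.1·0.798636) = 41.3082 ≈ 41.31 kN.
ΣF_x = 0: A_x − T·cos53° = 0 → A_x = 41.3082 × 0.601815 = 24.86 kN.
ΣF_y = 0: A_y + T·sin53° − 55 − 10 = 0 → A_y = 65 − 41.3082 × 0.798636 = 32.01 kN.

T = 41.31 kN, A_x = 24.86 kN, A_y = 32.01 kN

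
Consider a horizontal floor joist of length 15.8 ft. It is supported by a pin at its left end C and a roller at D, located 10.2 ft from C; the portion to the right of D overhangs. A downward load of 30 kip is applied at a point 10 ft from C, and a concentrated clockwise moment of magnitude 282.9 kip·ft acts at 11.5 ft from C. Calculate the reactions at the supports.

Moments about C: D_y·10.2 − 30·10 − 282.9 = 0 → D_y = 582.9/10.2 = 57.1471 ≈ 57.15 kip.
ΣF_y = 0: C_y + 57.1471 − 30 = 0 → C_y = -27.15 kip.
ΣF_x = 0: no horizontal applied forces, so C_x = 0.

C_x = 0, C_y = -27.15 kip, D_y = 57.15 kip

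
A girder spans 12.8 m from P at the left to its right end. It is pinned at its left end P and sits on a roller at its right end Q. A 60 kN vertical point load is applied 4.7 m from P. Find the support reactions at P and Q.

P_x = 0, P_y = 37.97 kN, Q_y = 22.03 kN

Taking moments about P: Q_y·12.8 − 60·4.7 = 0 → Q_y = 282/12.8 = 22.0312 ≈ 22.03 kN.
ΣF_y = 0: P_y + 22.0312 − 60 = 0 → P_y = 37.97 kN.
ΣF_x = 0: no horizontal applied forces, so P_x = 0.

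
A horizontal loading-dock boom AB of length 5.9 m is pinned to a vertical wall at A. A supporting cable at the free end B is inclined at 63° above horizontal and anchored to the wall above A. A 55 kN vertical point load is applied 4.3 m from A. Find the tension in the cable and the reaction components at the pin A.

T = 44.99 kN, A_x = 20.42 kN, A_y = 14.92 kN

ΣM about A: T·sin63°·5.9 − 55·4.3 = 0 → T = 236.5/(5.9·0.891007) = 44.9881 ≈ 44.99 kN.
ΣF_x = 0: A_x − T·cos63° = 0 → A_x = 44.9881 × 0.45399 = 20.42 kN.
ΣF_y = 0: A_y + T·sin63° − 55 = 0 → A_y = 55 − 44.9881 × 0.891007 = 14.92 kN.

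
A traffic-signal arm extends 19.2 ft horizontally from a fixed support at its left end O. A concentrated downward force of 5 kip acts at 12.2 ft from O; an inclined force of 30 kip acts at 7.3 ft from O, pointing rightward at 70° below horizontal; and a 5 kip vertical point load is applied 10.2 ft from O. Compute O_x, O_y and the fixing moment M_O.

O_x = -10.26 kip, O_y = 38.19 kip, M_O = 317.8 kip·ft

ΣF_x = 0: O_x + 30·cos70° = 0 → O_x = -10.26 kip.
ΣF_y = 0: O_y − 5 − 30·sin70° − 5 = 0 → O_y = 38.19 kip.
ΣM about O: M_O − 5·12.2 − 30·sin70°·7.3 − 5·10.2 = 0 → M_O = 317.8 kip·ft.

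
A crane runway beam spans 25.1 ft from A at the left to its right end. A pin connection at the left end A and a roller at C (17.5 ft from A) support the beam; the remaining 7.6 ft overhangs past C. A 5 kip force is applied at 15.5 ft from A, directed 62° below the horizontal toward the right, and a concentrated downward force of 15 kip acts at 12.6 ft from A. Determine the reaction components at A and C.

ΣM about A: C_y·17.5 − 5·sin62°·15.5 − 15·12.6 = 0 → C_y = 257.428/17.5 = 14.7102 ≈ 14.71 kip.
ΣF_y = 0: A_y + 14.7102 − 5·sin62° − 15 = 0 → A_y = 4.705 kip.
ΣF_x = 0: A_x + 5·cos62° = 0 → A_x = -2.347 kip.

A_x = -2.347 kip, A_y = 4.705 kip, C_y = 14.71 kip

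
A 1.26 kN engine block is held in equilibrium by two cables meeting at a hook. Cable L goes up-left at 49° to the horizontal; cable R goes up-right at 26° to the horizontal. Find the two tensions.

T_L = 1.172 kN, T_R = 0.8558 kN

ΣF_x = 0: −T_L·cos49° + T_R·cos26° = 0 → T_R = 0.729933·T_L.
ΣF_y = 0: T_L·sin49° + T_R·sin26° = 1.26.
Substitute: T_L·(0.75471 + 0.729933·0.438371) = 1.26 → T_L = 1.17243 ≈ 1.172 kN.
Then T_R = 0.729933 × 1.17243 = 0.8558 kN.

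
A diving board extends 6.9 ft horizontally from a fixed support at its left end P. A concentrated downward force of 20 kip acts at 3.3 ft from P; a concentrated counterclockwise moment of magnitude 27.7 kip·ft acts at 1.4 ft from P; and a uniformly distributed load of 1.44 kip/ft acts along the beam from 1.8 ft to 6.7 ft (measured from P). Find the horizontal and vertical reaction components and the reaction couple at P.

Resultant of the distributed load: 1.44 × 4.9 = 7.056 kip at 4.25 ft from P.
ΣF_x = 0: P_x = 0.
ΣF_y = 0: P_y − 20 − 1.44·4.9 = 0 → P_y = 27.06 kip.
ΣM about P: M_P − 20·3.3 + 27.7 − (1.44·4.9)·4.25 = 0 → M_P = 68.29 kip·ft.

P_x = 0, P_y = 27.06 kip, M_P = 68.29 kip·ft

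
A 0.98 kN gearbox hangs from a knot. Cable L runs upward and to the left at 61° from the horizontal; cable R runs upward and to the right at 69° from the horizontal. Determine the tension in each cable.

ΣF_x = 0: −T_L·cos61° + T_R·cos69° = 0 → T_R = 1.35283·T_L.
ΣF_y = 0: T_L·sin61° + T_R·sin69° = 0.98.
Substitute: T_L·(0.87462 + 1.35283·0.93358) = 0.98 → T_L = 0.458459 ≈ 0.4585 kN.
Then T_R = 1.35283 × 0.458459 = 0.6202 kN.

T_L = 0.4585 kN, T_R = 0.6202 kN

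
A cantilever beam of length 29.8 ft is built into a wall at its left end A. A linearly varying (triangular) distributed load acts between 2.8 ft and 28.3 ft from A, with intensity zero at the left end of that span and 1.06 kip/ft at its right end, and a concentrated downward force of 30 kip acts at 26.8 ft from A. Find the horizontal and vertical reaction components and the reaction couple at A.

Resultant of the triangular load: ½ × 1.06 × 25.5 = 13.515 kip, acting at 19.8 ft from A (one-third of the span from the peak).
ΣF_x = 0: A_x = 0.
ΣF_y = 0: A_y − ½·1.06·25.5 − 30 = 0 → A_y = 43.52 kip.
ΣM about A: M_A − (½·1.06·25.5)·19.8 − 30·26.8 = 0 → M_A = 1072 kip·ft.

A_x = 0, A_y = 43.52 kip, M_A = 1072 kip·ft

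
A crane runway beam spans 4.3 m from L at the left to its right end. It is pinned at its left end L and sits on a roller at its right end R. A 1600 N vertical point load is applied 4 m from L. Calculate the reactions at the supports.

Moments about L: R_y·4.3 − 1600·4 = 0 → R_y = 6400/4.3 = 1488.37 ≈ 1488 N.
ΣF_y = 0: L_y + 1488.37 − 1600 = 0 → L_y = 111.6 N.
ΣF_x = 0: no horizontal applied forces, so L_x = 0.

L_x = 0, L_y = 111.6 N, R_y = 1488 N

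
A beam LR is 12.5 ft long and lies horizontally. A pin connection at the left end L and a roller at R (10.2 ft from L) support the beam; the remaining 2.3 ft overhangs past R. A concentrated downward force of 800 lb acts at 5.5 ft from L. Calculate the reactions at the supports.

L_x = 0, L_y = 368.6 lb, R_y = 431.4 lb

Moments about L: R_y·10.2 − 800·5.5 = 0 → R_y = 4400/10.2 = 431.373 ≈ 431.4 lb.
ΣF_y = 0: L_y + 431.373 − 800 = 0 → L_y = 368.6 lb.
ΣF_x = 0: no horizontal applied forces, so L_x = 0.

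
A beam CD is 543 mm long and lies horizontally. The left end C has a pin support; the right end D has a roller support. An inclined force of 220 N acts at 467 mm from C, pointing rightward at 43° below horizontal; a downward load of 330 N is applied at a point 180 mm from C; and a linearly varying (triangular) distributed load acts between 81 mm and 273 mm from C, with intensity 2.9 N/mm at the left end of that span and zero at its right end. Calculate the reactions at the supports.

C_x = -160.9 N, C_y = 445.7 N, D_y = 312.8 N

Resultant of the triangular load: ½ × 2.9 × 192 = 278.4 N, acting at 145 mm from C (one-third of the span from the peak).
ΣM about C: D_y·543 − 220·sin43°·467 − 330·180 − (½·2.9·192)·145 = 0 → D_y = 169837/543 = 312.775 ≈ 312.8 N.
ΣF_y = 0: C_y + 312.775 − 220·sin43° − 330 − ½·2.9·192 = 0 → C_y = 445.7 N.
ΣF_x = 0: C_x + 220·cos43° = 0 → C_x = -160.9 N.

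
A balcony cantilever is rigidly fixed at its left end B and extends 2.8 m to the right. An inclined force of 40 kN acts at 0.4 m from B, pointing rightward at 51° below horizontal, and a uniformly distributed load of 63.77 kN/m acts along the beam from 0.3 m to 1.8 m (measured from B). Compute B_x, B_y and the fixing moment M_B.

Resultant of the distributed load: 63.77 × 1.5 = 95.655 kN at 1.05 m from B.
ΣF_x = 0: B_x + 40·cos51° = 0 → B_x = -25.17 kN.
ΣF_y = 0: B_y − 40·sin51° − 63.77·1.5 = 0 → B_y = 126.7 kN.
ΣM about B: M_B − 40·sin51°·0.4 − (63.77·1.5)·1.05 = 0 → M_B = 112.9 kN·m.

B_x = -25.17 kN, B_y = 126.7 kN, M_B = 112.9 kN·m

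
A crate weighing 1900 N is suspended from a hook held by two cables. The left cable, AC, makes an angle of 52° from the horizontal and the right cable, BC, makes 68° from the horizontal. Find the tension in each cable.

T_AC = 821.9 N, T_BC = 1351 N

ΣF_x = 0: −T_AC·cos52° + T_BC·cos68° = 0 → T_BC = 1.64349·T_AC.
ΣF_y = 0: T_AC·sin52° + T_BC·sin68° = 1900.
Substitute: T_AC·(0.788011 + 1.64349·0.927184) = 1900 → T_AC = 821.86 ≈ 821.9 N.
Then T_BC = 1.64349 × 821.86 = 1351 N.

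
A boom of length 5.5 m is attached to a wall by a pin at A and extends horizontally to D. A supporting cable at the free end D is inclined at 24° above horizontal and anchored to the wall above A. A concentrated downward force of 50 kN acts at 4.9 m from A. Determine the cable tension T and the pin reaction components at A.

T = 109.5 kN, A_x = 100.1 kN, A_y = 5.455 kN

ΣM about A: T·sin24°·5.5 − 50·4.9 = 0 → T = 245/(5.5·0.406737) = 109.519 ≈ 109.5 kN.
ΣF_x = 0: A_x − T·cos24° = 0 → A_x = 109.519 × 0.913545 = 100.1 kN.
ΣF_y = 0: A_y + T·sin24° − 50 = 0 → A_y = 50 − 109.519 × 0.406737 = 5.455 kN.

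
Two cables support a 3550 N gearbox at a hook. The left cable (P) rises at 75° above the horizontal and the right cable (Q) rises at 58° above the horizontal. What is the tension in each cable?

ΣF_x = 0: −T_P·cos75° + T_Q·cos58° = 0 → T_Q = 0.488412·T_P.
ΣF_y = 0: T_P·sin75° + T_Q·sin58° = 3550.
Substitute: T_P·(0.965926 + 0.488412·0.848048) = 3550 → T_P = 2572.23 ≈ 2572 N.
Then T_Q = 0.488412 × 2572.23 = 1256 N.

T_P = 2572 N, T_Q = 1256 N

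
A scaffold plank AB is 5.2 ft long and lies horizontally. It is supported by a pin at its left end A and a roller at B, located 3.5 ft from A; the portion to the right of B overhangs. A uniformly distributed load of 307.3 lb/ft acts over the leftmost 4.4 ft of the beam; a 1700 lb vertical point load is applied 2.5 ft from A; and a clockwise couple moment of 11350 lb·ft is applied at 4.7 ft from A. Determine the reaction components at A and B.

Resultant of the distributed load: 307.3 × 4.4 = 1352.12 lb at 2.2 ft from A.
Taking moments about A: B_y·3.5 − (307.3·4.4)·2.2 − 1700·2.5 − 11350 = 0 → B_y = 18574.664/3.5 = 5307.05 ≈ 5307 lb.
ΣF_y = 0: A_y + 5307.05 − 307.3·4.4 − 1700 = 0 → A_y = -2255 lb.
ΣF_x = 0: no horizontal applied forces, so A_x = 0.

A_x = 0, A_y = -2255 lb, B_y = 5307 lb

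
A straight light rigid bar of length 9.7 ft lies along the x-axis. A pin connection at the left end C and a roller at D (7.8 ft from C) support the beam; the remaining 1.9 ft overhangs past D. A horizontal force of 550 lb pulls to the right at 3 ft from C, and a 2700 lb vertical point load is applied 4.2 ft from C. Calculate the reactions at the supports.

C_x = -550.0 lb, C_y = 1246 lb, D_y = 1454 lb

Taking moments about C: D_y·7.8 − 2700·4.2 = 0 → D_y = 11340/7.8 = 1453.85 ≈ 1454 lb.
ΣF_y = 0: C_y + 1453.85 − 2700 = 0 → C_y = 1246 lb.
ΣF_x = 0: C_x + 550 = 0 → C_x = -550.0 lb.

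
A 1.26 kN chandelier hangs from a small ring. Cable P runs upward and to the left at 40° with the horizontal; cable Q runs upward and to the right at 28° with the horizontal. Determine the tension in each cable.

ΣF_x = 0: −T_P·cos40° + T_Q·cos28° = 0 → T_Q = 0.867599·T_P.
ΣF_y = 0: T_P·sin40° + T_Q·sin28° = 1.26.
Substitute: T_P·(0.642788 + 0.867599·0.469472) = 1.26 → T_P = 1.19988 ≈ 1.200 kN.
Then T_Q = 0.867599 × 1.19988 = 1.041 kN.

T_P = 1.200 kN, T_Q = 1.041 kN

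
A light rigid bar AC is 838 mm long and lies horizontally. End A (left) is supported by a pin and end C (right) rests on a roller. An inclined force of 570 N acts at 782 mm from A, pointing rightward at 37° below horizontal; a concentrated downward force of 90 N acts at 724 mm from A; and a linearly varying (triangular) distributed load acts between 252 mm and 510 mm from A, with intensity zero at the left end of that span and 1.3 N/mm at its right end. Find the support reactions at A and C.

Resultant of the triangular load: ½ × 1.3 × 258 = 167.7 N, acting at 424 mm from A (one-third of the span from the peak).
Moments about A: C_y·838 − 570·sin37°·782 − 90·724 − (½·1.3·258)·424 = 0 → C_y = 404518/838 = 482.718 ≈ 482.7 N.
ΣF_y = 0: A_y + 482.718 − 570·sin37° − 90 − ½·1.3·258 = 0 → A_y = 118.0 N.
ΣF_x = 0: A_x + 570·cos37° = 0 → A_x = -455.2 N.

A_x = -455.2 N, A_y = 118.0 N, C_y = 482.7 N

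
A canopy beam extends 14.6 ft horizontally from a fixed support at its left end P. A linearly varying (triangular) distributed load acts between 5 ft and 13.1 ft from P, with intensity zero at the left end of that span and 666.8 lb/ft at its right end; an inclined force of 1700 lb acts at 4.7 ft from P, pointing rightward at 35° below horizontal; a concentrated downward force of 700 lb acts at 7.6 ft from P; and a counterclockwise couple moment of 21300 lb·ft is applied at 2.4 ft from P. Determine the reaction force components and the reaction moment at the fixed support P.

P_x = -1393 lb, P_y = 4376 lb, M_P = 16690 lb·ft

Resultant of the triangular load: ½ × 666.8 × 8.1 = 2700.54 lb, acting at 10.4 ft from P (one-third of the span from the peak).
ΣF_x = 0: P_x + 1700·cos35° = 0 → P_x = -1393 lb.
ΣF_y = 0: P_y − ½·666.8·8.1 − 1700·sin35° − 700 = 0 → P_y = 4376 lb.
ΣM about P: M_P − (½·666.8·8.1)·10.4 − 1700·sin35°·4.7 − 700·7.6 + 21300 = 0 → M_P = 16690 lb·ft.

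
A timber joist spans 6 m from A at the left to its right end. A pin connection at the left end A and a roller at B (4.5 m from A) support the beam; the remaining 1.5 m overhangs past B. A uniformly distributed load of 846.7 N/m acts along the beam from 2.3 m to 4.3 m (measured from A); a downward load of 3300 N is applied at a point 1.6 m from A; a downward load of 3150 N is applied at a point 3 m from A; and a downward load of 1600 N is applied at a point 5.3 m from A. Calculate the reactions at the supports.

Resultant of the distributed load: 846.7 × 2 = 1693.4 N at 3.3 m from A.
ΣM about A: B_y·4.5 − (846.7·2)·3.3 − 3300·1.6 − 3150·3 − 1600·5.3 = 0 → B_y = 28798.22/4.5 = 6399.6 ≈ 6400 N.
ΣF_y = 0: A_y + 6399.6 − 846.7·2 − 3300 − 3150 − 1600 = 0 → A_y = 3344 N.
ΣF_x = 0: no horizontal applied forces, so A_x = 0.

A_x = 0, A_y = 3344 N, B_y = 6400 N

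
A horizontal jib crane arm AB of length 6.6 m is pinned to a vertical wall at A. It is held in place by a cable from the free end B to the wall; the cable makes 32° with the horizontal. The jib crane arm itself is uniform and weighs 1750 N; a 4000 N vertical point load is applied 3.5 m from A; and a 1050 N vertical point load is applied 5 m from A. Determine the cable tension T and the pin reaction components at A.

ΣM about A: T·sin32°·6.6 − 1750·3.3 − 4000·3.5 − 1050·5 = 0 → T = 25025/(6.6·0.529919) = 7155.18 ≈ 7155 N.
ΣF_x = 0: A_x − T·cos32° = 0 → A_x = 7155.18 × 0.848048 = 6068 N.
ΣF_y = 0: A_y + T·sin32° − 1750 − 4000 − 1050 = 0 → A_y = 6800 − 7155.18 × 0.529919 = 3008 N.

T = 7155 N, A_x = 6068 N, A_y = 3008 N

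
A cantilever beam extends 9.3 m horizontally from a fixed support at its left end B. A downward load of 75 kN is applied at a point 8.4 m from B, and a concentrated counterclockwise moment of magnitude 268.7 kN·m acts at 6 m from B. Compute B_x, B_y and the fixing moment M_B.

B_x = 0, B_y = 75.00 kN, M_B = 361.3 kN·m

ΣF_x = 0: B_x = 0.
ΣF_y = 0: B_y − 75 = 0 → B_y = 75.00 kN.
ΣM about B: M_B − 75·8.4 + 268.7 = 0 → M_B = 361.3 kN·m.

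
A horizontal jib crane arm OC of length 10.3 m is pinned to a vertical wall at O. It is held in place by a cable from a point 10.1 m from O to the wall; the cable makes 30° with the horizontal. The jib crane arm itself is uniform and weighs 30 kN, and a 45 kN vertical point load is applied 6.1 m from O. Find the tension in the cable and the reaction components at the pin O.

ΣM about O: T·sin30°·10.1 − 30·5.15 − 45·6.1 = 0 → T = 429/(10.1·0.5) = 84.9505 ≈ 84.95 kN.
ΣF_x = 0: O_x − T·cos30° = 0 → O_x = 84.9505 × 0.866025 = 73.57 kN.
ΣF_y = 0: O_y + T·sin30° − 30 − 45 = 0 → O_y = 75 − 84.9505 × 0.5 = 32.52 kN.

T = 84.95 kN, O_x = 73.57 kN, O_y = 32.52 kN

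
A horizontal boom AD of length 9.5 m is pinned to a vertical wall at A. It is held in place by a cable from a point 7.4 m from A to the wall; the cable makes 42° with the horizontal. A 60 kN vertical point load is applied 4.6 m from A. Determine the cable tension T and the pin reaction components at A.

ΣM about A: T·sin42°·7.4 − 60·4.6 = 0 → T = 276/(7.4·0.669131) = 55.7399 ≈ 55.74 kN.
ΣF_x = 0: A_x − T·cos42° = 0 → A_x = 55.7399 × 0.743145 = 41.42 kN.
ΣF_y = 0: A_y + T·sin42° − 60 = 0 → A_y = 60 − 55.7399 × 0.669131 = 22.70 kN.

T = 55.74 kN, A_x = 41.42 kN, A_y = 22.70 kN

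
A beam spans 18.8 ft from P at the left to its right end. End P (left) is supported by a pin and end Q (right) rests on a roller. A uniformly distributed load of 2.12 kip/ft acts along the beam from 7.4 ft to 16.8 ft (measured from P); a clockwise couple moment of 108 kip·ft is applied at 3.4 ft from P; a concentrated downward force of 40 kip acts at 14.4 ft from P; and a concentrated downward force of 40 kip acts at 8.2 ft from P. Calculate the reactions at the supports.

P_x = 0, P_y = 33.27 kip, Q_y = 66.66 kip

Resultant of the distributed load: 2.12 × 9.4 = 19.928 kip at 12.1 ft from P.
Taking moments about P: Q_y·18.8 − (2.12·9.4)·12.1 − 108 − 40·14.4 − 40·8.2 = 0 → Q_y = 1253.1288/18.8 = 66.6558 ≈ 66.66 kip.
ΣF_y = 0: P_y + 66.6558 − 2.12·9.4 − 40 − 40 = 0 → P_y = 33.27 kip.
ΣF_x = 0: no horizontal applied forces, so P_x = 0.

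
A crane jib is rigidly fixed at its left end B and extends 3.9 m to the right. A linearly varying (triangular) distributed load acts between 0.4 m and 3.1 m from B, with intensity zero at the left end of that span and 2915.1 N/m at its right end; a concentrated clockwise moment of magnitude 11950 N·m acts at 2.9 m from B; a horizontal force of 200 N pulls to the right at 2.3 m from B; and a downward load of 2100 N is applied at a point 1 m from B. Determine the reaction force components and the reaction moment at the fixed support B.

Resultant of the triangular load: ½ × 2915.1 × 2.7 = 3935.385 N, acting at 2.2 m from B (one-third of the span from the peak).
ΣF_x = 0: B_x + 200 = 0 → B_x = -200.0 N.
ΣF_y = 0: B_y − ½·2915.1·2.7 − 2100 = 0 → B_y = 6035 N.
ΣM about B: M_B − (½·2915.1·2.7)·2.2 − 11950 − 2100·1 = 0 → M_B = 22710 N·m.

B_x = -200.0 N, B_y = 6035 N, M_B = 22710 N·m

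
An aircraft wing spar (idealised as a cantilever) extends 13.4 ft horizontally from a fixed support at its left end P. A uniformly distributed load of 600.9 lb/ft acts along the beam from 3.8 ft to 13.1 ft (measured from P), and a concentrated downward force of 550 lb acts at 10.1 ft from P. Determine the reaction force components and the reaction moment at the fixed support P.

P_x = 0, P_y = 6138 lb, M_P = 52780 lb·ft

Resultant of the distributed load: 600.9 × 9.3 = 5588.37 lb at 8.45 ft from P.
ΣF_x = 0: P_x = 0.
ΣF_y = 0: P_y − 600.9·9.3 − 550 = 0 → P_y = 6138 lb.
ΣM about P: M_P − (600.9·9.3)·8.45 − 550·10.1 = 0 → M_P = 52780 lb·ft.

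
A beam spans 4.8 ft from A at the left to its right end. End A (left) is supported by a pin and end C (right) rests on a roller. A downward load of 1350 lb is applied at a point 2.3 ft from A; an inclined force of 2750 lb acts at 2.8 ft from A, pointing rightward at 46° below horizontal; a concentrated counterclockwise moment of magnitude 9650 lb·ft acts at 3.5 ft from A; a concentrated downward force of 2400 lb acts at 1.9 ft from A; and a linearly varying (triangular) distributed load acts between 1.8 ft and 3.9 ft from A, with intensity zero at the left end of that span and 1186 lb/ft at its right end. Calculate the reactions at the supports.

Resultant of the triangular load: ½ × 1186 × 2.1 = 1245.3 lb, acting at 3.2 ft from A (one-third of the span from the peak).
ΣM about A: C_y·4.8 − 1350·2.3 − 2750·sin46°·2.8 + 9650 − 2400·1.9 − (½·1186·2.1)·3.2 = 0 → C_y = 7538.88/4.8 = 1570.6 ≈ 1571 lb.
ΣF_y = 0: A_y + 1570.6 − 1350 − 2750·sin46° − 2400 − ½·1186·2.1 = 0 → A_y = 5403 lb.
ΣF_x = 0: A_x + 2750·cos46° = 0 → A_x = -1910 lb.

A_x = -1910 lb, A_y = 5403 lb, C_y = 1571 lb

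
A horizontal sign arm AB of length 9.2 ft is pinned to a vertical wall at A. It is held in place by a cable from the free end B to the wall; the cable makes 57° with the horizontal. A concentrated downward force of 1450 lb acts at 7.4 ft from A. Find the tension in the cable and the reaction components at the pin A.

T = 1391 lb, A_x = 757.4 lb, A_y = 283.7 lb

ΣM about A: T·sin57°·9.2 − 1450·7.4 = 0 → T = 10730/(9.2·0.838671) = 1390.66 ≈ 1391 lb.
ΣF_x = 0: A_x − T·cos57° = 0 → A_x = 1390.66 × 0.544639 = 757.4 lb.
ΣF_y = 0: A_y + T·sin57° − 1450 = 0 → A_y = 1450 − 1390.66 × 0.838671 = 283.7 lb.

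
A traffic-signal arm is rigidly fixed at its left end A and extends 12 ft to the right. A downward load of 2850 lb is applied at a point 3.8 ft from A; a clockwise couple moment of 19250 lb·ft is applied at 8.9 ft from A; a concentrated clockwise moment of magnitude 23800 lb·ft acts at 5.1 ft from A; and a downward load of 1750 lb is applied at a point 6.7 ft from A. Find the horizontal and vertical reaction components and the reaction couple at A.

A_x = 0, A_y = 4600 lb, M_A = 65600 lb·ft

ΣF_x = 0: A_x = 0.
ΣF_y = 0: A_y − 2850 − 1750 = 0 → A_y = 4600 lb.
ΣM about A: M_A − 2850·3.8 − 19250 − 23800 − 1750·6.7 = 0 → M_A = 65600 lb·ft.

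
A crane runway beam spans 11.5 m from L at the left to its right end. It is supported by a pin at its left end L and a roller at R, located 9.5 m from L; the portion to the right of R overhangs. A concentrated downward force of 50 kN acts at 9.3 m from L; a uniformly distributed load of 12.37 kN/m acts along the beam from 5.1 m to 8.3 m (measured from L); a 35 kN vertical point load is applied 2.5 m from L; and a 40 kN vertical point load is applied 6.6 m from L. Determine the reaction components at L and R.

L_x = 0, L_y = 50.72 kN, R_y = 113.9 kN

Resultant of the distributed load: 12.37 × 3.2 = 39.584 kN at 6.7 m from L.
ΣM about L: R_y·9.5 − 50·9.3 − (12.37·3.2)·6.7 − 35·2.5 − 40·6.6 = 0 → R_y = 1081.7128/9.5 = 113.865 ≈ 113.9 kN.
ΣF_y = 0: L_y + 113.865 − 50 − 12.37·3.2 − 35 − 40 = 0 → L_y = 50.72 kN.
ΣF_x = 0: no horizontal applied forces, so L_x = 0.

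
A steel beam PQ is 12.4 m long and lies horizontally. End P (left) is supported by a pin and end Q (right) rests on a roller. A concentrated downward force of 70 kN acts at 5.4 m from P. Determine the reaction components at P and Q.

Moments about P: Q_y·12.4 − 70·5.4 = 0 → Q_y = 378/12.4 = 30.4839 ≈ 30.48 kN.
ΣF_y = 0: P_y + 30.4839 − 70 = 0 → P_y = 39.52 kN.
ΣF_x = 0: no horizontal applied forces, so P_x = 0.

P_x = 0, P_y = 39.52 kN, Q_y = 30.48 kN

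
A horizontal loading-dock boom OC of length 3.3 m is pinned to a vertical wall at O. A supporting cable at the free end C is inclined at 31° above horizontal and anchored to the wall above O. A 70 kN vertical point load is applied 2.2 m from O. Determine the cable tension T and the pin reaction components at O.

ΣM about O: T·sin31°·3.3 − 70·2.2 = 0 → T = 154/(3.3·0.515038) = 90.6082 ≈ 90.61 kN.
ΣF_x = 0: O_x − T·cos31° = 0 → O_x = 90.6082 × 0.857167 = 77.67 kN.
ΣF_y = 0: O_y + T·sin31° − 70 = 0 → O_y = 70 − 90.6082 × 0.515038 = 23.33 kN.

T = 90.61 kN, O_x = 77.67 kN, O_y = 23.33 kN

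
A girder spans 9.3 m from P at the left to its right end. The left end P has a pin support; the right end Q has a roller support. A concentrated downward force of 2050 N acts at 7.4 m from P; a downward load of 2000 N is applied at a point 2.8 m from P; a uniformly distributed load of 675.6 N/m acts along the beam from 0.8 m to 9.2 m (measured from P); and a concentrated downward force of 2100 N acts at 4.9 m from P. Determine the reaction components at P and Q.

Resultant of the distributed load: 675.6 × 8.4 = 5675.04 N at 5 m from P.
ΣM about P: Q_y·9.3 − 2050·7.4 − 2000·2.8 − (675.6·8.4)·5 − 2100·4.9 = 0 → Q_y = 59435.2/9.3 = 6390.88 ≈ 6391 N.
ΣF_y = 0: P_y + 6390.88 − 2050 − 2000 − 675.6·8.4 − 2100 = 0 → P_y = 5434 N.
ΣF_x = 0: no horizontal applied forces, so P_x = 0.

P_x = 0, P_y = 5434 N, Q_y = 6391 N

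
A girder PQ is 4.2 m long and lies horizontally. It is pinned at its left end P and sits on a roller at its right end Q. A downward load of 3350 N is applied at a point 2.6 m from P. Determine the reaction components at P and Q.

P_x = 0, P_y = 1276 N, Q_y = 2074 N

ΣM about P: Q_y·4.2 − 3350·2.6 = 0 → Q_y = 8710/4.2 = 2073.81 ≈ 2074 N.
ΣF_y = 0: P_y + 2073.81 − 3350 = 0 → P_y = 1276 N.
ΣF_x = 0: no horizontal applied forces, so P_x = 0.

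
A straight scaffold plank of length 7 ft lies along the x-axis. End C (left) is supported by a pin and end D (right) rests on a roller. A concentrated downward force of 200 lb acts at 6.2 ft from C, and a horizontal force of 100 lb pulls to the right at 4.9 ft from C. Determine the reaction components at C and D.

C_x = -100.0 lb, C_y = 22.86 lb, D_y = 177.1 lb

Moments about C: D_y·7 − 200·6.2 = 0 → D_y = 1240/7 = 177.143 ≈ 177.1 lb.
ΣF_y = 0: C_y + 177.143 − 200 = 0 → C_y = 22.86 lb.
ΣF_x = 0: C_x + 100 = 0 → C_x = -100.0 lb.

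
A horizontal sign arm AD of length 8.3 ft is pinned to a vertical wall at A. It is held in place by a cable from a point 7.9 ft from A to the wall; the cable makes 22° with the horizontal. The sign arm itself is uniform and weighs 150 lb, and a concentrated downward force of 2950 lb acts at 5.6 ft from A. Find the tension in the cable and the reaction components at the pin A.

T = 5793 lb, A_x = 5371 lb, A_y = 930.1 lb

ΣM about A: T·sin22°·7.9 − 150·4.15 − 2950·5.6 = 0 → T = 17142.5/(7.9·0.374607) = 5792.57 ≈ 5793 lb.
ΣF_x = 0: A_x − T·cos22° = 0 → A_x = 5792.57 × 0.927184 = 5371 lb.
ΣF_y = 0: A_y + T·sin22° − 150 − 2950 = 0 → A_y = 3100 − 5792.57 × 0.374607 = 930.1 lb.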